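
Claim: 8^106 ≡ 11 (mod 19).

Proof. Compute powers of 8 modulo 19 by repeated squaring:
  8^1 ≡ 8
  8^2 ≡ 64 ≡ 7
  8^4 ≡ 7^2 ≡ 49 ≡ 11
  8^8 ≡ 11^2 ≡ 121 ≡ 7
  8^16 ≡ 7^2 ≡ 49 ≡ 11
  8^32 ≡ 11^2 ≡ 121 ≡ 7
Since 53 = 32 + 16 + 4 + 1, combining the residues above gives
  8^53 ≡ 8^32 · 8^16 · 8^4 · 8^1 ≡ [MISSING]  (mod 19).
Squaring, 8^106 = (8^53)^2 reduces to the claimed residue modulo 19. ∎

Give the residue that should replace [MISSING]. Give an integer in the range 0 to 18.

Multiply the listed residues: 7 · 11 · 11 · 8 = 77 → 847 → 6776.
Reducing modulo 19: 6776 = 356·19 + 12, so 8^53 ≡ 12.

12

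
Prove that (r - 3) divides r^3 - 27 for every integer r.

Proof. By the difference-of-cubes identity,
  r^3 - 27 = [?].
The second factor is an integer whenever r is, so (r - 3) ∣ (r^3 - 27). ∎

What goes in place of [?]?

Polynomial division of r^3 - 27 by r - 3 leaves remainder 0 and quotient r^2 + 3r + 9.
Hence r^3 - 27 = (r - 3)(r^2 + 3r + 9).

(r - 3)(r^2 + 3r + 9)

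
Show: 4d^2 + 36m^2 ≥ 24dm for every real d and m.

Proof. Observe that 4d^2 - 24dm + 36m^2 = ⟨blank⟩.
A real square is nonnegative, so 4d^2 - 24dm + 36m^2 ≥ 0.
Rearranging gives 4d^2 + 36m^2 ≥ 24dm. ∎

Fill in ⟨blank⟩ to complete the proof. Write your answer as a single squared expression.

(2d - 6m)^2

4d^2 - 24dm + 36m^2 is a perfect-square trinomial: the outer terms are (2d)^2 and (6m)^2, and the cross term is -2·2d·6m.
So 4d^2 - 24dm + 36m^2 = (2d - 6m)^2 ≥ 0.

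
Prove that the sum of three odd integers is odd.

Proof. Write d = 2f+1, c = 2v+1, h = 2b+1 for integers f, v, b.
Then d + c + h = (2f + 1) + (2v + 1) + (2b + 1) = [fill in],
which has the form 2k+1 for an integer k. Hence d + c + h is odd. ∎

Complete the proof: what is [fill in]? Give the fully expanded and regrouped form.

Expanding: (2f + 1) + (2v + 1) + (2b + 1) = 2b + 2f + 2v + 3.
Every term except the constant is even, so this is 2(b + f + v + 1) + 1,
and b + f + v + 1 ∈ ℤ gives the required form.

2(b + f + v + 1) + 1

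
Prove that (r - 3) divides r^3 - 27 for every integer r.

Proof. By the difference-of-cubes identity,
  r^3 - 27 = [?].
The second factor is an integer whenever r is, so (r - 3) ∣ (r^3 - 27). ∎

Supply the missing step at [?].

(r - 3)(r^2 + 3r + 9)

a^3 - b^3 = (a - b)(a^2 + ab + b^2). With a = r, b = 3:
r^3 - 27 = (r - 3)(r^2 + 3r + 9).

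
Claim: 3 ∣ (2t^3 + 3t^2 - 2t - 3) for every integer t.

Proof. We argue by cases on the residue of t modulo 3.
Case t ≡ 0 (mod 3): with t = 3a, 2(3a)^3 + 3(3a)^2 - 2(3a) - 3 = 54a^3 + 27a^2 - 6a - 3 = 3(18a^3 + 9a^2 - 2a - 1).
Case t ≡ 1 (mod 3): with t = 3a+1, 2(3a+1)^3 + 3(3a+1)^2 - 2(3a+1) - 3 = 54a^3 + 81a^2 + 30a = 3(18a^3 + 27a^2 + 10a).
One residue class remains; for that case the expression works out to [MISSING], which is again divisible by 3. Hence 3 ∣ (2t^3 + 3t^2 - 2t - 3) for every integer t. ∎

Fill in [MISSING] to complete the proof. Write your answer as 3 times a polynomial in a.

The residues treated are {0, 1}, so the missing case is t ≡ 2 (mod 3); write t = 3a+2.
Then 2(3a+2)^3 + 3(3a+2)^2 - 2(3a+2) - 3 = 54a^3 + 135a^2 + 102a + 21 = 3(18a^3 + 45a^2 + 34a + 7).

3(18a^3 + 45a^2 + 34a + 7)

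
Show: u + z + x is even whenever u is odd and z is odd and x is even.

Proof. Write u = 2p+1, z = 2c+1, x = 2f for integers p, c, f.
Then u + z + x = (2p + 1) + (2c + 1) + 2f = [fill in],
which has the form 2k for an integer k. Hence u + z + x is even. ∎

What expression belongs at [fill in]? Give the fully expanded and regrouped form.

2(c + f + p + 1)

Expanding: (2p + 1) + (2c + 1) + 2f = 2c + 2f + 2p + 2.
Every term is even; pulling out the factor of 2 gives 2(c + f + p + 1).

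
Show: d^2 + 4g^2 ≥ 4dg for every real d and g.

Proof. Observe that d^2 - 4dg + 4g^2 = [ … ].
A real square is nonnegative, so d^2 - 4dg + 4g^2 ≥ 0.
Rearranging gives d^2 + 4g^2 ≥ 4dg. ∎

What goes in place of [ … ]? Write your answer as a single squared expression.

d^2 - 4dg + 4g^2 is a perfect-square trinomial: the outer terms are (d)^2 and (2g)^2, and the cross term is -2·d·2g.
So d^2 - 4dg + 4g^2 = (d - 2g)^2 ≥ 0.

(d - 2g)^2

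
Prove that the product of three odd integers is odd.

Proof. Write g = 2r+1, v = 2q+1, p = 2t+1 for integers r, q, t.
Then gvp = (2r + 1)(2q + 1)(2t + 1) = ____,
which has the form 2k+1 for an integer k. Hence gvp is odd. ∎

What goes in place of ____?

Expanding: (2r + 1)(2q + 1)(2t + 1) = 8qrt + 4qr + 4qt + 2q + 4rt + 2r + 2t + 1.
Every term except the constant is even, so this is 2(4qrt + 2qr + 2qt + q + 2rt + r + t) + 1,
and 4qrt + 2qr + 2qt + q + 2rt + r + t ∈ ℤ gives the required form.

2(4qrt + 2qr + 2qt + q + 2rt + r + t) + 1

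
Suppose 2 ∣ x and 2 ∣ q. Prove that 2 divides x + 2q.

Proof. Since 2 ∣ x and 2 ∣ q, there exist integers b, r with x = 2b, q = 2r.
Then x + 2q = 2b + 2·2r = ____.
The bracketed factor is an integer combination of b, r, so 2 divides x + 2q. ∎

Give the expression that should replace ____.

2(b + 2r)

Pull the common 2 out of every term: 2b + 2·2r = 2(b + 2r).
b + 2r is an integer, which exhibits the divisibility.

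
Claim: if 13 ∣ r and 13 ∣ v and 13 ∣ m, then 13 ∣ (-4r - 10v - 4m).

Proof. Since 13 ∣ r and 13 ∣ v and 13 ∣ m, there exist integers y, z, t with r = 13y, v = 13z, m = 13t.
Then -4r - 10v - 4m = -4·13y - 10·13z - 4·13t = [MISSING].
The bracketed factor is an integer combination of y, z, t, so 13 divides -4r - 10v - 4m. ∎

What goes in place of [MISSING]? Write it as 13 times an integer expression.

Pull the common 13 out of every term: -4·13y - 10·13z - 4·13t = 13(-4t - 4y - 10z).
-4t - 4y - 10z is an integer, which exhibits the divisibility.

13(-4t - 4y - 10z)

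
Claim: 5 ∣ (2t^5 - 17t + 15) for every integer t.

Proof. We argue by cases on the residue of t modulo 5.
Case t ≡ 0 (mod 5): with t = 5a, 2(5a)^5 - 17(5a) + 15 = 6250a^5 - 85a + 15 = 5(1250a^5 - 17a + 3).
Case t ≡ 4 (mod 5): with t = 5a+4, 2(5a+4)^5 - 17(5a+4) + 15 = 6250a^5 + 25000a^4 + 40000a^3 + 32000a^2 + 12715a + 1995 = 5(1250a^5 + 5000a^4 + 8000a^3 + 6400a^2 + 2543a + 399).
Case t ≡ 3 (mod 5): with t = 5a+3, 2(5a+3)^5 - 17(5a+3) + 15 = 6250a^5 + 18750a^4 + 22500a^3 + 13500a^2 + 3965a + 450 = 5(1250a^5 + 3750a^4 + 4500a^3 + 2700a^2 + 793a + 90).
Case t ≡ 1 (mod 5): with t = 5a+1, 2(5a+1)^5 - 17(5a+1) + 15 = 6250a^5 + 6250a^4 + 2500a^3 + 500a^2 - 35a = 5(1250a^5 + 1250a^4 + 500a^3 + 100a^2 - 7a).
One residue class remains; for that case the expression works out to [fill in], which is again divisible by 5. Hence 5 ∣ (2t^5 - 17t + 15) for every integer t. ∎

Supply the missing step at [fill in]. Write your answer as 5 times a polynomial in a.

5(1250a^5 + 2500a^4 + 2000a^3 + 800a^2 + 143a + 9)

The residues treated are {0, 4, 3, 1}, so the missing case is t ≡ 2 (mod 5); write t = 5a+2.
Then 2(5a+2)^5 - 17(5a+2) + 15 = 6250a^5 + 12500a^4 + 10000a^3 + 4000a^2 + 715a + 45 = 5(1250a^5 + 2500a^4 + 2000a^3 + 800a^2 + 143a + 9).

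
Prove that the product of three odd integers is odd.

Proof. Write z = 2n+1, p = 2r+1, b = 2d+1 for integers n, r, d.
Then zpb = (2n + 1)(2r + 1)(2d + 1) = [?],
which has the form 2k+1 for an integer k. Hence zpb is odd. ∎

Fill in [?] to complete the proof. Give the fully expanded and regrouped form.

Expanding: (2n + 1)(2r + 1)(2d + 1) = 8dnr + 4dn + 4dr + 2d + 4nr + 2n + 2r + 1.
Every term except the constant is even, so this is 2(4dnr + 2dn + 2dr + d + 2nr + n + r) + 1,
and 4dnr + 2dn + 2dr + d + 2nr + n + r ∈ ℤ gives the required form.

2(4dnr + 2dn + 2dr + d + 2nr + n + r) + 1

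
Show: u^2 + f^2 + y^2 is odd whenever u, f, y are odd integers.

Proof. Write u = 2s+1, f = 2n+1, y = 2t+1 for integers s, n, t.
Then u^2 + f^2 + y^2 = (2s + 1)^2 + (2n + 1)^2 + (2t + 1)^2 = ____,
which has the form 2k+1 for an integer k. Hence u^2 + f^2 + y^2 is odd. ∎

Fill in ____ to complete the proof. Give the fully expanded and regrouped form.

(2s + 1)^2 + (2n + 1)^2 + (2t + 1)^2 = 4n^2 + 4n + 4s^2 + 4s + 4t^2 + 4t + 3
= 2(2n^2 + 2n + 2s^2 + 2s + 2t^2 + 2t + 1) + 1.
Since 2n^2 + 2n + 2s^2 + 2s + 2t^2 + 2t + 1 is an integer, the sum of squares is of the form 2k+1 for an integer k.

2(2n^2 + 2n + 2s^2 + 2s + 2t^2 + 2t + 1) + 1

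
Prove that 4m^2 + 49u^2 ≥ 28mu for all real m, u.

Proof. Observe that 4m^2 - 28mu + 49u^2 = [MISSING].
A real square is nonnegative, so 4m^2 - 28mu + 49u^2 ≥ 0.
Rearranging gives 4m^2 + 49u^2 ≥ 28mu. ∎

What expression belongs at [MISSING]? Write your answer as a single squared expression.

(2m - 7u)^2

4m^2 - 28mu + 49u^2 is a perfect-square trinomial: the outer terms are (2m)^2 and (7u)^2, and the cross term is -2·2m·7u.
So 4m^2 - 28mu + 49u^2 = (2m - 7u)^2 ≥ 0.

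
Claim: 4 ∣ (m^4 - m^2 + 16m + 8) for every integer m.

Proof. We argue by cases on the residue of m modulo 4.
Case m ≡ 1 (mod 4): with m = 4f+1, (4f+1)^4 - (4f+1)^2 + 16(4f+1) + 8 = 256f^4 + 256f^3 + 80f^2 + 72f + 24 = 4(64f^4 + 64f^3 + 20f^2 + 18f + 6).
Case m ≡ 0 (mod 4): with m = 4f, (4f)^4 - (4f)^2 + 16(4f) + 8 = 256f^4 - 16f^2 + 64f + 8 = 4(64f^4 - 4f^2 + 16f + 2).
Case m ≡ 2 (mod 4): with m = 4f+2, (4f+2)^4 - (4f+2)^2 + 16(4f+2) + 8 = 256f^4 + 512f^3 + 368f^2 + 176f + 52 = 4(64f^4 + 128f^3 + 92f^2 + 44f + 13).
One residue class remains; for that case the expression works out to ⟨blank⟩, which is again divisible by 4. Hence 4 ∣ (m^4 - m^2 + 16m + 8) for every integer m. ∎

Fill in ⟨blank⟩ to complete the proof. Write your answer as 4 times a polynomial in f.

4(64f^4 + 192f^3 + 212f^2 + 118f + 32)

Only m ≡ 3 (mod 4) is unaccounted for. Put m = 4f+3:
(4f+3)^4 - (4f+3)^2 + 16(4f+3) + 8 expands to 256f^4 + 768f^3 + 848f^2 + 472f + 128,
and factoring out 4 leaves 4(64f^4 + 192f^3 + 212f^2 + 118f + 32).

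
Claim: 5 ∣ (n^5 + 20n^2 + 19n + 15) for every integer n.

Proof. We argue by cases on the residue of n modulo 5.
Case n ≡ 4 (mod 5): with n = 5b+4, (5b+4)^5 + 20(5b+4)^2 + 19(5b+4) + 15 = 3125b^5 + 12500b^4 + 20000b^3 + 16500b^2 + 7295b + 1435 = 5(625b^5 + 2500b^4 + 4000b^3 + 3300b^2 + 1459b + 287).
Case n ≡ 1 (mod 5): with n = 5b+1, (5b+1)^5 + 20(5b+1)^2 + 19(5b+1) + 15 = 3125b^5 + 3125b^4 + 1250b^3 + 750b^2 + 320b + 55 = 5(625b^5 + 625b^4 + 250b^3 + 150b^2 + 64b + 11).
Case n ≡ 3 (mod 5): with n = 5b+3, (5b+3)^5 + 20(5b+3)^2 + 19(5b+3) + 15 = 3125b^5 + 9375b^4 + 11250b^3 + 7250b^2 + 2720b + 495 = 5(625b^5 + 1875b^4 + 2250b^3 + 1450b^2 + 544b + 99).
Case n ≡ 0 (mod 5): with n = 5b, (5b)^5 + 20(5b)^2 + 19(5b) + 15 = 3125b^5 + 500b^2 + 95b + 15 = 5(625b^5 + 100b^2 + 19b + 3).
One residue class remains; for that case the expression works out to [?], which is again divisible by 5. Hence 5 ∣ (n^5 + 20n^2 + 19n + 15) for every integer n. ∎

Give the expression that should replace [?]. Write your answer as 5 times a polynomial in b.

5(625b^5 + 1250b^4 + 1000b^3 + 500b^2 + 179b + 33)

The residues treated are {4, 1, 3, 0}, so the missing case is n ≡ 2 (mod 5); write n = 5b+2.
Then (5b+2)^5 + 20(5b+2)^2 + 19(5b+2) + 15 = 3125b^5 + 6250b^4 + 5000b^3 + 2500b^2 + 895b + 165 = 5(625b^5 + 1250b^4 + 1000b^3 + 500b^2 + 179b + 33).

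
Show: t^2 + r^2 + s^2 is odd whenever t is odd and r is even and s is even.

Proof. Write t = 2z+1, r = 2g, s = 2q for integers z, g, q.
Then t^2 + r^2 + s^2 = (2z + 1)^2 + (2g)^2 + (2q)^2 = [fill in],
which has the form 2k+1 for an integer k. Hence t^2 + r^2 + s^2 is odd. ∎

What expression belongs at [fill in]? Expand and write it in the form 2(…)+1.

Expanding: (2z + 1)^2 + (2g)^2 + (2q)^2 = 4g^2 + 4q^2 + 4z^2 + 4z + 1.
Every term except the constant is even, so this is 2(2g^2 + 2q^2 + 2z^2 + 2z) + 1,
and 2g^2 + 2q^2 + 2z^2 + 2z ∈ ℤ gives the required form.

2(2g^2 + 2q^2 + 2z^2 + 2z) + 1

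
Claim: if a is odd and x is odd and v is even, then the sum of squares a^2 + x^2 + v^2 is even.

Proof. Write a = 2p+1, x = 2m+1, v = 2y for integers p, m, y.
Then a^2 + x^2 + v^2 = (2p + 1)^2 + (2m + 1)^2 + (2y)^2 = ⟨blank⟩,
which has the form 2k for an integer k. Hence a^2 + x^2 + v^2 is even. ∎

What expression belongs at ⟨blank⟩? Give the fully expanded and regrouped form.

(2p + 1)^2 + (2m + 1)^2 + (2y)^2 = 4m^2 + 4m + 4p^2 + 4p + 4y^2 + 2
= 2(2m^2 + 2m + 2p^2 + 2p + 2y^2 + 1).
Since 2m^2 + 2m + 2p^2 + 2p + 2y^2 + 1 is an integer, the sum of squares is of the form 2k for an integer k.

2(2m^2 + 2m + 2p^2 + 2p + 2y^2 + 1)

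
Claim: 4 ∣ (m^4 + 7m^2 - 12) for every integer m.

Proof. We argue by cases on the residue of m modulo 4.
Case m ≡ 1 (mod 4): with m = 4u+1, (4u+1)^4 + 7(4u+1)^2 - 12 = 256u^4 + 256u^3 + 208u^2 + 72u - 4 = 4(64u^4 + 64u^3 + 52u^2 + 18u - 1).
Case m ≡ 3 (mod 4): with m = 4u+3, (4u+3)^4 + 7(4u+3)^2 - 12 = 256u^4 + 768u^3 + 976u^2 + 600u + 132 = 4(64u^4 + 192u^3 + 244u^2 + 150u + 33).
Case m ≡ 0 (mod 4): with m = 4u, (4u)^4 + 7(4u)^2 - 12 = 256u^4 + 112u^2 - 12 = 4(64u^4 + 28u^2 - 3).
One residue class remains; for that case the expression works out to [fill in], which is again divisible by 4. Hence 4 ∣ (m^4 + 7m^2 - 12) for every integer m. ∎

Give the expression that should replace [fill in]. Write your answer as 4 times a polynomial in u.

4(64u^4 + 128u^3 + 124u^2 + 60u + 8)

The residues treated are {1, 3, 0}, so the missing case is m ≡ 2 (mod 4); write m = 4u+2.
Then (4u+2)^4 + 7(4u+2)^2 - 12 = 256u^4 + 512u^3 + 496u^2 + 240u + 32 = 4(64u^4 + 128u^3 + 124u^2 + 60u + 8).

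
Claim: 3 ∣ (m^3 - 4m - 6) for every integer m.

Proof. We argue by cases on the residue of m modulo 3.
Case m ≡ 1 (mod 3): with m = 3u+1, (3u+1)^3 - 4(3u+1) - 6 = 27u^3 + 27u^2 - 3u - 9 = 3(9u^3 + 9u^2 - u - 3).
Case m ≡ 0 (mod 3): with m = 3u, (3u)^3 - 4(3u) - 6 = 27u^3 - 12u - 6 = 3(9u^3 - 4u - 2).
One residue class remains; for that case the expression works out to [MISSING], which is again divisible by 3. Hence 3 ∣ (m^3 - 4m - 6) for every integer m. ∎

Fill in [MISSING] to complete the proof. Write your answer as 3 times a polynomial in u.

3(9u^3 + 18u^2 + 8u - 2)

Only m ≡ 2 (mod 3) is unaccounted for. Put m = 3u+2:
(3u+2)^3 - 4(3u+2) - 6 expands to 27u^3 + 54u^2 + 24u - 6,
and factoring out 3 leaves 3(9u^3 + 18u^2 + 8u - 2).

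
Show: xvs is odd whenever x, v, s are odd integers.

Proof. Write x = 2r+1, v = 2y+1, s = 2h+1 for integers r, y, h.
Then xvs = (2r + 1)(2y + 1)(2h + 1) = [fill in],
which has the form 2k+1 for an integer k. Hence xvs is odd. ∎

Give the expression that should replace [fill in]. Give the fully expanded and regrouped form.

2(4hry + 2hr + 2hy + h + 2ry + r + y) + 1

Expanding: (2r + 1)(2y + 1)(2h + 1) = 8hry + 4hr + 4hy + 2h + 4ry + 2r + 2y + 1.
Every term except the constant is even, so this is 2(4hry + 2hr + 2hy + h + 2ry + r + y) + 1,
and 4hry + 2hr + 2hy + h + 2ry + r + y ∈ ℤ gives the required form.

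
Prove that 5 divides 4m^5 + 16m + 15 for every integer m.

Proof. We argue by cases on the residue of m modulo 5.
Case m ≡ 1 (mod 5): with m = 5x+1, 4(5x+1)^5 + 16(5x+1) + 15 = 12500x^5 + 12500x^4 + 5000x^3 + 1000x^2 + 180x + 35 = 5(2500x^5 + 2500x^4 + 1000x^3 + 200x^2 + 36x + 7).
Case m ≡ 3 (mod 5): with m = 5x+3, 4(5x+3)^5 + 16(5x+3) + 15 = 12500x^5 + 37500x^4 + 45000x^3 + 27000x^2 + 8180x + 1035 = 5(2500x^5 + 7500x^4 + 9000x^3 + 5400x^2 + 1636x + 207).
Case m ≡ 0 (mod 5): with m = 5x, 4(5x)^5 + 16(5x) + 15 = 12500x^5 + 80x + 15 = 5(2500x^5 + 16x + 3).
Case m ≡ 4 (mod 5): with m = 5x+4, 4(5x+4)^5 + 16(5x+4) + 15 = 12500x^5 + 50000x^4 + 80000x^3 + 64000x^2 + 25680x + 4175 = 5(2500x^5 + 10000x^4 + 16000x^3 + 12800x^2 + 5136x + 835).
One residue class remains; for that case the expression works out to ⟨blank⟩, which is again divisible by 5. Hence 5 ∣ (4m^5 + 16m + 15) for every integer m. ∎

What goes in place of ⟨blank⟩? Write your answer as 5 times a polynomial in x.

5(2500x^5 + 5000x^4 + 4000x^3 + 1600x^2 + 336x + 35)

The residues treated are {1, 3, 0, 4}, so the missing case is m ≡ 2 (mod 5); write m = 5x+2.
Then 4(5x+2)^5 + 16(5x+2) + 15 = 12500x^5 + 25000x^4 + 20000x^3 + 8000x^2 + 1680x + 175 = 5(2500x^5 + 5000x^4 + 4000x^3 + 1600x^2 + 336x + 35).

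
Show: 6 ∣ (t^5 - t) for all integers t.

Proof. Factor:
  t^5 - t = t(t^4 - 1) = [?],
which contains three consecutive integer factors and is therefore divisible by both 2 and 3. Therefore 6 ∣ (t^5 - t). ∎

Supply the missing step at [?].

(t - 1)t(t + 1)(t^2 + 1)

t^4 - 1 = (t^2 - 1)(t^2 + 1), and t^2 - 1 = (t-1)(t+1).
So t(t^4 - 1) = (t - 1)t(t + 1)(t^2 + 1).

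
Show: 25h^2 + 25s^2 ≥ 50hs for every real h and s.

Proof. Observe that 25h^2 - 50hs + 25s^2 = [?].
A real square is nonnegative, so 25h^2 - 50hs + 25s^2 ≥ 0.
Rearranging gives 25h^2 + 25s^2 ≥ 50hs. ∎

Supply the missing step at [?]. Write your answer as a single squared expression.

(5h - 5s)^2

25h^2 - 50hs + 25s^2 is a perfect-square trinomial: the outer terms are (5h)^2 and (5s)^2, and the cross term is -2·5h·5s.
So 25h^2 - 50hs + 25s^2 = (5h - 5s)^2 ≥ 0.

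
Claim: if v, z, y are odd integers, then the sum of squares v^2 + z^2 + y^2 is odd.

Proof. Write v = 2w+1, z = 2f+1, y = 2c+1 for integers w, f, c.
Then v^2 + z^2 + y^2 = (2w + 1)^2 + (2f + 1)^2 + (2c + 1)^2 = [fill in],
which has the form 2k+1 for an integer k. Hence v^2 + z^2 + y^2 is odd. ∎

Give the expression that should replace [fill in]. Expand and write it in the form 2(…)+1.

Expanding: (2w + 1)^2 + (2f + 1)^2 + (2c + 1)^2 = 4c^2 + 4c + 4f^2 + 4f + 4w^2 + 4w + 3.
Every term except the constant is even, so this is 2(2c^2 + 2c + 2f^2 + 2f + 2w^2 + 2w + 1) + 1,
and 2c^2 + 2c + 2f^2 + 2f + 2w^2 + 2w + 1 ∈ ℤ gives the required form.

2(2c^2 + 2c + 2f^2 + 2f + 2w^2 + 2w + 1) + 1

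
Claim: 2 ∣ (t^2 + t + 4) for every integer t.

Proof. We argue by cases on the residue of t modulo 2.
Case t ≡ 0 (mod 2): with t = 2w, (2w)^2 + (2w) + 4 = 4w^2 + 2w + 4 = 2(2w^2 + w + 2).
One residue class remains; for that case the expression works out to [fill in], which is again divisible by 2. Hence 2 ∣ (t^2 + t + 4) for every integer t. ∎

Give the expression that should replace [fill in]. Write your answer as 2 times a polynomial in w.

The residues treated are {0}, so the missing case is t ≡ 1 (mod 2); write t = 2w+1.
Then (2w+1)^2 + (2w+1) + 4 = 4w^2 + 6w + 6 = 2(2w^2 + 3w + 3).

2(2w^2 + 3w + 3)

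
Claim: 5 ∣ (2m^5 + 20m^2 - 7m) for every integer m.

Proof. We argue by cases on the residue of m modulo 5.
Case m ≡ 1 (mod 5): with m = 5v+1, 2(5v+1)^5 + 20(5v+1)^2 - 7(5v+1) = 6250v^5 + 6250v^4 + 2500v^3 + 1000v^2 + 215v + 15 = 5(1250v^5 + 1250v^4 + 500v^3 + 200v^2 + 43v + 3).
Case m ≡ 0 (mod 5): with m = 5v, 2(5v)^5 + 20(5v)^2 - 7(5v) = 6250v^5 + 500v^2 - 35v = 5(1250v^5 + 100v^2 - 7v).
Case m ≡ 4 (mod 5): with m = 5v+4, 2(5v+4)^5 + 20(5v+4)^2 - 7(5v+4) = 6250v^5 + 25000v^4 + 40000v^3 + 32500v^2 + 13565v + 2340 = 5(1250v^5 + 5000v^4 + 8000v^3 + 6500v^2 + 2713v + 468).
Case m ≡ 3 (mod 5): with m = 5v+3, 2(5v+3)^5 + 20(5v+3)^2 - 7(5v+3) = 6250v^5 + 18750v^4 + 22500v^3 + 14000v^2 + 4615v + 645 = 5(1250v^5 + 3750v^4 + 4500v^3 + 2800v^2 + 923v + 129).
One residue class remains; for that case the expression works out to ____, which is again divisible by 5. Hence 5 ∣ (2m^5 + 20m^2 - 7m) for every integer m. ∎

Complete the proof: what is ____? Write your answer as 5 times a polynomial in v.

Only m ≡ 2 (mod 5) is unaccounted for. Put m = 5v+2:
2(5v+2)^5 + 20(5v+2)^2 - 7(5v+2) expands to 6250v^5 + 12500v^4 + 10000v^3 + 4500v^2 + 1165v + 130,
and factoring out 5 leaves 5(1250v^5 + 2500v^4 + 2000v^3 + 900v^2 + 233v + 26).

5(1250v^5 + 2500v^4 + 2000v^3 + 900v^2 + 233v + 26)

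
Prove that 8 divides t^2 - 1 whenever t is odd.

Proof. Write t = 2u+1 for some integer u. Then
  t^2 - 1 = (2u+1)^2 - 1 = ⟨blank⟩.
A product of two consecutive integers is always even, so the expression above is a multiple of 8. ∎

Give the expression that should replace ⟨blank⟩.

4u(u + 1)

(2u+1)^2 - 1 = 4u^2 + 4u + 1 - 1 = 4u^2 + 4u = 4u(u+1).
Since u and u+1 are consecutive, u(u+1) is even, and 4·(even) is a multiple of 8.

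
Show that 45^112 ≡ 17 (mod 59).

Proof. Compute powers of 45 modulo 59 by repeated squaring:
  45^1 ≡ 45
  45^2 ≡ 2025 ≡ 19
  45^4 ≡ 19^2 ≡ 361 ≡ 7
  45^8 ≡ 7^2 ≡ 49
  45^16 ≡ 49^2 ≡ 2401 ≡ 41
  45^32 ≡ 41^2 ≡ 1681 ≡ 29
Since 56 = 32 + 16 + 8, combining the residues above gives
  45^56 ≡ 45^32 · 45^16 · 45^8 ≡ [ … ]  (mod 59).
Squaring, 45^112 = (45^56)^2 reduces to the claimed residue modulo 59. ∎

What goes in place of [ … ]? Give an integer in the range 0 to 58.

45^32 · 45^16 · 45^8 ≡ 29 · 41 · 49 = 58261.
58261 mod 59 = 28, so 45^56 ≡ 28 (mod 59).

28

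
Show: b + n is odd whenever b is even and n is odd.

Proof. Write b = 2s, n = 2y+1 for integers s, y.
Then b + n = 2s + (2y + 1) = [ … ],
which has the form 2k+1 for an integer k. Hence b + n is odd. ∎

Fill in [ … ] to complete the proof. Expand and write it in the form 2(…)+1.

Expanding: 2s + (2y + 1) = 2s + 2y + 1.
Every term except the constant is even, so this is 2(s + y) + 1,
and s + y ∈ ℤ gives the required form.

2(s + y) + 1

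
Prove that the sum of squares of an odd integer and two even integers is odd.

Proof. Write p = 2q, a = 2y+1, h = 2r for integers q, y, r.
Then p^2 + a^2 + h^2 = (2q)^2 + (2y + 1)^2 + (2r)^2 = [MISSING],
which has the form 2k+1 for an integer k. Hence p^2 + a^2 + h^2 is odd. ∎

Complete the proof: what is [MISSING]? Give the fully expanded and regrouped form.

(2q)^2 + (2y + 1)^2 + (2r)^2 = 4q^2 + 4r^2 + 4y^2 + 4y + 1
= 2(2q^2 + 2r^2 + 2y^2 + 2y) + 1.
Since 2q^2 + 2r^2 + 2y^2 + 2y is an integer, the sum of squares is of the form 2k+1 for an integer k.

2(2q^2 + 2r^2 + 2y^2 + 2y) + 1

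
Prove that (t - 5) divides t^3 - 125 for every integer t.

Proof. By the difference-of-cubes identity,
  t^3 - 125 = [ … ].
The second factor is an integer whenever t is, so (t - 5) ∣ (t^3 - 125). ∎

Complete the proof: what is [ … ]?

(t - 5)(t^2 + 5t + 25)

Polynomial division of t^3 - 125 by t - 5 leaves remainder 0 and quotient t^2 + 5t + 25.
Hence t^3 - 125 = (t - 5)(t^2 + 5t + 25).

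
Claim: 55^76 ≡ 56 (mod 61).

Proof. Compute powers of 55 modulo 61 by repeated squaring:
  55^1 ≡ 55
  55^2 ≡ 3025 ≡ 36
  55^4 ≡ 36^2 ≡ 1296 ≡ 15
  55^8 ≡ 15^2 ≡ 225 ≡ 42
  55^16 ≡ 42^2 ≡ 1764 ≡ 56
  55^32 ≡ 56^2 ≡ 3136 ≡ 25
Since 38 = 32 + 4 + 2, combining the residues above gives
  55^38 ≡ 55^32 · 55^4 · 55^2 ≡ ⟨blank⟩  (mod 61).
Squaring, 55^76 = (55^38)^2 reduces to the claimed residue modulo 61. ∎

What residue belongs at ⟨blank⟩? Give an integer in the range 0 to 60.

19

Multiply the listed residues: 25 · 15 · 36 = 375 → 13500.
Reducing modulo 61: 13500 = 221·61 + 19, so 55^38 ≡ 19.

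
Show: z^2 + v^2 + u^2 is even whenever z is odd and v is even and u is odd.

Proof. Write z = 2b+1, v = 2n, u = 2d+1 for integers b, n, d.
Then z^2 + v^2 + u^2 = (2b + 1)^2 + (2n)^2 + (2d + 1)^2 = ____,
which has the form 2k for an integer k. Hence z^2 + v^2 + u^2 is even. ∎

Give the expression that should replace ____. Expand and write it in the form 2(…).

2(2b^2 + 2b + 2d^2 + 2d + 2n^2 + 1)

(2b + 1)^2 + (2n)^2 + (2d + 1)^2 = 4b^2 + 4b + 4d^2 + 4d + 4n^2 + 2
= 2(2b^2 + 2b + 2d^2 + 2d + 2n^2 + 1).
Since 2b^2 + 2b + 2d^2 + 2d + 2n^2 + 1 is an integer, the sum of squares is of the form 2k for an integer k.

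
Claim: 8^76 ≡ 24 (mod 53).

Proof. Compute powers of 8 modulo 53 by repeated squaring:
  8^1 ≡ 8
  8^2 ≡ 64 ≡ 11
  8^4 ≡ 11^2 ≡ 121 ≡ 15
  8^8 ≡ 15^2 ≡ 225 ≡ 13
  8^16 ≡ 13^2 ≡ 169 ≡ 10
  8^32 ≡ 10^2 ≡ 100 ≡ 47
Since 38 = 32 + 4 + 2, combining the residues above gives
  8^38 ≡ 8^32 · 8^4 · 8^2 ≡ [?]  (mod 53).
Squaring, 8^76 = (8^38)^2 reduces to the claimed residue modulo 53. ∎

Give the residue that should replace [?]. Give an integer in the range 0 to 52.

Multiply the listed residues: 47 · 15 · 11 = 705 → 7755.
Reducing modulo 53: 7755 = 146·53 + 17, so 8^38 ≡ 17.

17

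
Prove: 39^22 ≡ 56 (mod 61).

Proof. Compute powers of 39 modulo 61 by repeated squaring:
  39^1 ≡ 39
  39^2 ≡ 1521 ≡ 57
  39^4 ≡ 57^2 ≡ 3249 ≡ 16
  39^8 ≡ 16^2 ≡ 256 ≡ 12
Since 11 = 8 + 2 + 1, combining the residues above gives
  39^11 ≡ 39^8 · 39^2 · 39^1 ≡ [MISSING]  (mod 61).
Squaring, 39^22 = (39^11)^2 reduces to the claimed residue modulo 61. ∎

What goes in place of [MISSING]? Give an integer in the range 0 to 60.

Multiply the listed residues: 12 · 57 · 39 = 684 → 26676.
Reducing modulo 61: 26676 = 437·61 + 19, so 39^11 ≡ 19.

19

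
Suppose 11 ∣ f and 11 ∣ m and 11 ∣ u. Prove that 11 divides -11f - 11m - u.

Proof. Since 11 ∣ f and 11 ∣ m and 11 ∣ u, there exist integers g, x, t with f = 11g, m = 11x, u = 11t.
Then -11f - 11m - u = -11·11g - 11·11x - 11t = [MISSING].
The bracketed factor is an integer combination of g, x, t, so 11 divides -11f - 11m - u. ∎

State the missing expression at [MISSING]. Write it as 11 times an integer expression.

Pull the common 11 out of every term: -11·11g - 11·11x - 11t = 11(-11g - t - 11x).
-11g - t - 11x is an integer, which exhibits the divisibility.

11(-11g - t - 11x)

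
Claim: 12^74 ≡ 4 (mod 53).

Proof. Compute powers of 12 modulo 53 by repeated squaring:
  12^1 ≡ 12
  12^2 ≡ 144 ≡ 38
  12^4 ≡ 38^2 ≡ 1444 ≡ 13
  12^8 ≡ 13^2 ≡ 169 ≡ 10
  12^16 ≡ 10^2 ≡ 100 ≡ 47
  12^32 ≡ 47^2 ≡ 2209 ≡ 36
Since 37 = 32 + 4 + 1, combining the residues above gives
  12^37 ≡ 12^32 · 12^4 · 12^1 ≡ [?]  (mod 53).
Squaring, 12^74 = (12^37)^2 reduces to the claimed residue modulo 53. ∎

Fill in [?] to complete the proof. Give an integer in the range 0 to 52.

51

12^32 · 12^4 · 12^1 ≡ 36 · 13 · 12 = 5616.
5616 mod 53 = 51, so 12^37 ≡ 51 (mod 53).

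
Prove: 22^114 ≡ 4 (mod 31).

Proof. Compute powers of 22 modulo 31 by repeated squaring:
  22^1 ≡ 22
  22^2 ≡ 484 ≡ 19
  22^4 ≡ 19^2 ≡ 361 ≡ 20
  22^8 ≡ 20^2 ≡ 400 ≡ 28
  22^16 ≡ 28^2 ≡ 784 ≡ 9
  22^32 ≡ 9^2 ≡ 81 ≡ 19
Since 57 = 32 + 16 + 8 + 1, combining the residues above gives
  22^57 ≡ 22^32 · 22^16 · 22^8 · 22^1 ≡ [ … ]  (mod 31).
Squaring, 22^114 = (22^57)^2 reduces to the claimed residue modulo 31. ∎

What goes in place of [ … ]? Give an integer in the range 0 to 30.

Multiply the listed residues: 19 · 9 · 28 · 22 = 171 → 4788 → 105336.
Reducing modulo 31: 105336 = 3397·31 + 29, so 22^57 ≡ 29.

29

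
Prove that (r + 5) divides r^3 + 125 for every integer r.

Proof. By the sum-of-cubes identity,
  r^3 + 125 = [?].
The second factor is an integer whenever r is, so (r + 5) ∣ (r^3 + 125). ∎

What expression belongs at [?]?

(r + 5)(r^2 - 5r + 25)

a^3 + b^3 = (a + b)(a^2 - ab + b^2). With a = r, b = 5:
r^3 + 125 = (r + 5)(r^2 - 5r + 25).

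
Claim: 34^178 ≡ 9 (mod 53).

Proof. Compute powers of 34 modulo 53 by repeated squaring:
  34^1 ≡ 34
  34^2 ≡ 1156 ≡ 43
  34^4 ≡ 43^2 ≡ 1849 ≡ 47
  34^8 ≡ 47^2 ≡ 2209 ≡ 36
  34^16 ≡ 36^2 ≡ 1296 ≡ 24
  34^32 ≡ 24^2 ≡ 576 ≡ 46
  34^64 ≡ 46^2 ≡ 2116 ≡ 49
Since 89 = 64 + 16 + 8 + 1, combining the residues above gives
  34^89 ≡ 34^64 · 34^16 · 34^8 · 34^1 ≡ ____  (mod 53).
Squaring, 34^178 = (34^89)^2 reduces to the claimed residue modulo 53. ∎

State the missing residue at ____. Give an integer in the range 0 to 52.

50

Multiply the listed residues: 49 · 24 · 36 · 34 = 1176 → 42336 → 1439424.
Reducing modulo 53: 1439424 = 27158·53 + 50, so 34^89 ≡ 50.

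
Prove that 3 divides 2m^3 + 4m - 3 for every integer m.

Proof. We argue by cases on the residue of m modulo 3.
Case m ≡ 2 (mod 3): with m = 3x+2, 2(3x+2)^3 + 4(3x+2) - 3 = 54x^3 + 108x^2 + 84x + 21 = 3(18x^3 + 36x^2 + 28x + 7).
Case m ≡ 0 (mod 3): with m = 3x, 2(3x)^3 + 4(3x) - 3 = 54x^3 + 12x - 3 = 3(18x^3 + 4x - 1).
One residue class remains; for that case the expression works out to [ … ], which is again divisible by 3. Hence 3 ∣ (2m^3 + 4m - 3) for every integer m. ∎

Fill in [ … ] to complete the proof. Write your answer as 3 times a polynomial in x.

3(18x^3 + 18x^2 + 10x + 1)

Only m ≡ 1 (mod 3) is unaccounted for. Put m = 3x+1:
2(3x+1)^3 + 4(3x+1) - 3 expands to 54x^3 + 54x^2 + 30x + 3,
and factoring out 3 leaves 3(18x^3 + 18x^2 + 10x + 1).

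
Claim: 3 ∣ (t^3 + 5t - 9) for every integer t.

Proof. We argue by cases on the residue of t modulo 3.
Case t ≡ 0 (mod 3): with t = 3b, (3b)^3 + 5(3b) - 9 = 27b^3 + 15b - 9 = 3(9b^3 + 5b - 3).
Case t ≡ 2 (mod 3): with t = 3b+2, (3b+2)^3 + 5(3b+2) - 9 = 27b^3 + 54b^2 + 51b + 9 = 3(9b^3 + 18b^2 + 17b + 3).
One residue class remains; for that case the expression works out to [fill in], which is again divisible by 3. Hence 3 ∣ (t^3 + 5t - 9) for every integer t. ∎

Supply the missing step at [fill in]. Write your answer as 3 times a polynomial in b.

3(9b^3 + 9b^2 + 8b - 1)

The residues treated are {0, 2}, so the missing case is t ≡ 1 (mod 3); write t = 3b+1.
Then (3b+1)^3 + 5(3b+1) - 9 = 27b^3 + 27b^2 + 24b - 3 = 3(9b^3 + 9b^2 + 8b - 1).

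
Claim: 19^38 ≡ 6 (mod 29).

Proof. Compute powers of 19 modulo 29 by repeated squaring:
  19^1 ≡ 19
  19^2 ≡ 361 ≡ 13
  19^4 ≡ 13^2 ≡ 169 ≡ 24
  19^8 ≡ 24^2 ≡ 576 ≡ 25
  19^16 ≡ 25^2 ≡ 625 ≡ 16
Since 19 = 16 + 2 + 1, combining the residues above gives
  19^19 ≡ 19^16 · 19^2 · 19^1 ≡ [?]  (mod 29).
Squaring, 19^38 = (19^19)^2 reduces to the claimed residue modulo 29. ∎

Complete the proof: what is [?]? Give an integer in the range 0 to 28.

8

19^16 · 19^2 · 19^1 ≡ 16 · 13 · 19 = 3952.
3952 mod 29 = 8, so 19^19 ≡ 8 (mod 29).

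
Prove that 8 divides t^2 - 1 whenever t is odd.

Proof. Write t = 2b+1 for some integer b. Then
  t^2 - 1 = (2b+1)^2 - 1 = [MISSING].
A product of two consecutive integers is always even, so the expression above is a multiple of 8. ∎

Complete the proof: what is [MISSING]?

4b(b + 1)

(2b+1)^2 - 1 = 4b^2 + 4b + 1 - 1 = 4b^2 + 4b = 4b(b+1).
Since b and b+1 are consecutive, b(b+1) is even, and 4·(even) is a multiple of 8.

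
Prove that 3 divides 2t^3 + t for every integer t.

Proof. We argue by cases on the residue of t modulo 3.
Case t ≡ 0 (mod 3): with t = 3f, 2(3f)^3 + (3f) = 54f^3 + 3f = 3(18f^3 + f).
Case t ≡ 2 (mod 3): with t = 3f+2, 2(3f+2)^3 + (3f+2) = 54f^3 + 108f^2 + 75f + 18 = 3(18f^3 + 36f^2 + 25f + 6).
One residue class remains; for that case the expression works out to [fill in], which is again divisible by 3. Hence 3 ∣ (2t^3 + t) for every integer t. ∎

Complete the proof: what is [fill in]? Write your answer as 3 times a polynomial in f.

The residues treated are {0, 2}, so the missing case is t ≡ 1 (mod 3); write t = 3f+1.
Then 2(3f+1)^3 + (3f+1) = 54f^3 + 54f^2 + 21f + 3 = 3(18f^3 + 18f^2 + 7f + 1).

3(18f^3 + 18f^2 + 7f + 1)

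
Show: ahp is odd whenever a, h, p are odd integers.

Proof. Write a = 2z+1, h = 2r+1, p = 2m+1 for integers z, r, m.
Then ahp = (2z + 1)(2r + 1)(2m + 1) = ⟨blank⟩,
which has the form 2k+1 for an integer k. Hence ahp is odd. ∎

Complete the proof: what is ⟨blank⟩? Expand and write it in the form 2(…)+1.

2(4mrz + 2mr + 2mz + m + 2rz + r + z) + 1

Expanding: (2z + 1)(2r + 1)(2m + 1) = 8mrz + 4mr + 4mz + 2m + 4rz + 2r + 2z + 1.
Every term except the constant is even, so this is 2(4mrz + 2mr + 2mz + m + 2rz + r + z) + 1,
and 4mrz + 2mr + 2mz + m + 2rz + r + z ∈ ℤ gives the required form.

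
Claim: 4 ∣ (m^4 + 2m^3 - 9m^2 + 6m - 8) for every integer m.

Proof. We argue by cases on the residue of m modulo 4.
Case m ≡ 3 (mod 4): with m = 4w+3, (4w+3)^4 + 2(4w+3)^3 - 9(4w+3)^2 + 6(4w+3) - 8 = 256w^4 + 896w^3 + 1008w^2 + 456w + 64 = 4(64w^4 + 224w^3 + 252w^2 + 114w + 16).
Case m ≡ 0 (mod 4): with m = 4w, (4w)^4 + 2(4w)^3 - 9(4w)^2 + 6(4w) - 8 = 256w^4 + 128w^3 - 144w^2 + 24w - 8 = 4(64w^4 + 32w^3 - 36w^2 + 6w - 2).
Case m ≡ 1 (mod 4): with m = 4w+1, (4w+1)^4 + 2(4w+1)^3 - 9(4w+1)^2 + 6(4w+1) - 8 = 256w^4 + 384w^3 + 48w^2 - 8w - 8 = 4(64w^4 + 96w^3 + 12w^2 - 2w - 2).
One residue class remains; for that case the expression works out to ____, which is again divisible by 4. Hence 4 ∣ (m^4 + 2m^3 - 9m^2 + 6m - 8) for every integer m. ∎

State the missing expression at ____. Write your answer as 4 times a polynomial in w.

4(64w^4 + 160w^3 + 108w^2 + 26w)

The residues treated are {3, 0, 1}, so the missing case is m ≡ 2 (mod 4); write m = 4w+2.
Then (4w+2)^4 + 2(4w+2)^3 - 9(4w+2)^2 + 6(4w+2) - 8 = 256w^4 + 640w^3 + 432w^2 + 104w = 4(64w^4 + 160w^3 + 108w^2 + 26w).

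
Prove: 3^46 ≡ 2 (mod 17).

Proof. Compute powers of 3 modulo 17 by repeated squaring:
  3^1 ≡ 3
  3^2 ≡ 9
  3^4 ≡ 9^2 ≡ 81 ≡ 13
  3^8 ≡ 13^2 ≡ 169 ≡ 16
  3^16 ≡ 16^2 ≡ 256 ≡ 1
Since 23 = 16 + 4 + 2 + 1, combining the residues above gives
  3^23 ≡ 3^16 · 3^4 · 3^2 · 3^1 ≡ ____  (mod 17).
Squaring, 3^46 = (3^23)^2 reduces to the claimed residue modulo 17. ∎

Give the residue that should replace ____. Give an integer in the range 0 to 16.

11

3^16 · 3^4 · 3^2 · 3^1 ≡ 1 · 13 · 9 · 3 = 351.
351 mod 17 = 11, so 3^23 ≡ 11 (mod 17).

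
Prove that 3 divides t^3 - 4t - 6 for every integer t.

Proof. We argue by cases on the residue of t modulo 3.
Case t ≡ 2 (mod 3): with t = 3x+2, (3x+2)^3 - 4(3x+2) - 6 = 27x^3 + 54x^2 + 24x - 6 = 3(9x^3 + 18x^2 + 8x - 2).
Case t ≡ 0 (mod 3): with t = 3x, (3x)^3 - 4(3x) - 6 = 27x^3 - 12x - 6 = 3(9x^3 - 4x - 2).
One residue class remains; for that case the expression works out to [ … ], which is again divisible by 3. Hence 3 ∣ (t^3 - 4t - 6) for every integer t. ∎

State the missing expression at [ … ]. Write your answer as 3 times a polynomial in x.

The residues treated are {2, 0}, so the missing case is t ≡ 1 (mod 3); write t = 3x+1.
Then (3x+1)^3 - 4(3x+1) - 6 = 27x^3 + 27x^2 - 3x - 9 = 3(9x^3 + 9x^2 - x - 3).

3(9x^3 + 9x^2 - x - 3)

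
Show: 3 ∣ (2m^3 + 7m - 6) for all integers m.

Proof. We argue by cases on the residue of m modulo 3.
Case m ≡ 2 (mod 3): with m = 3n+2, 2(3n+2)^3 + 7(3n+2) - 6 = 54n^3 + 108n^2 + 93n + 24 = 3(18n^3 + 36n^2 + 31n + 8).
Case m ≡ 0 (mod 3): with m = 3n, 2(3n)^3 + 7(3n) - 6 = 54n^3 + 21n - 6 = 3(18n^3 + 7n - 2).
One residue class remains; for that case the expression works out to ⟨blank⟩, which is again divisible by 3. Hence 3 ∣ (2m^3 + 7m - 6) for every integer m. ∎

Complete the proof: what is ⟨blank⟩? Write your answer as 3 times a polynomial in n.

The residues treated are {2, 0}, so the missing case is m ≡ 1 (mod 3); write m = 3n+1.
Then 2(3n+1)^3 + 7(3n+1) - 6 = 54n^3 + 54n^2 + 39n + 3 = 3(18n^3 + 18n^2 + 13n + 1).

3(18n^3 + 18n^2 + 13n + 1)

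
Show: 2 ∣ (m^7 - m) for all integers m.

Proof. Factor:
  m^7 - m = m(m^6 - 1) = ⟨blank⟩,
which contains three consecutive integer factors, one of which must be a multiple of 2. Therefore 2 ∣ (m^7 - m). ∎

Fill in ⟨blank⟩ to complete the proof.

m^6 - 1 = (m^2 - 1)(m^4 + m^2 + 1), and m^2 - 1 = (m-1)(m+1).
So m(m^6 - 1) = (m - 1)m(m + 1)(m^4 + m^2 + 1).

(m - 1)m(m + 1)(m^4 + m^2 + 1)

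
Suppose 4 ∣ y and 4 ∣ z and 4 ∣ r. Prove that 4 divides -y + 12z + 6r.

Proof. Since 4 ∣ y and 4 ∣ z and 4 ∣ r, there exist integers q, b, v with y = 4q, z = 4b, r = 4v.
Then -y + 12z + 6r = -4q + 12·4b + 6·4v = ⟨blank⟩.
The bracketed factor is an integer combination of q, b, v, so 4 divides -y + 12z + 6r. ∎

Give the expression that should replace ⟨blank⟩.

4(12b - q + 6v)

Each term has a factor of 4: -4q + 12·4b + 6·4v = 4·(12b - q + 6v).
Since 12b - q + 6v is an integer, 4 ∣ (-y + 12z + 6r).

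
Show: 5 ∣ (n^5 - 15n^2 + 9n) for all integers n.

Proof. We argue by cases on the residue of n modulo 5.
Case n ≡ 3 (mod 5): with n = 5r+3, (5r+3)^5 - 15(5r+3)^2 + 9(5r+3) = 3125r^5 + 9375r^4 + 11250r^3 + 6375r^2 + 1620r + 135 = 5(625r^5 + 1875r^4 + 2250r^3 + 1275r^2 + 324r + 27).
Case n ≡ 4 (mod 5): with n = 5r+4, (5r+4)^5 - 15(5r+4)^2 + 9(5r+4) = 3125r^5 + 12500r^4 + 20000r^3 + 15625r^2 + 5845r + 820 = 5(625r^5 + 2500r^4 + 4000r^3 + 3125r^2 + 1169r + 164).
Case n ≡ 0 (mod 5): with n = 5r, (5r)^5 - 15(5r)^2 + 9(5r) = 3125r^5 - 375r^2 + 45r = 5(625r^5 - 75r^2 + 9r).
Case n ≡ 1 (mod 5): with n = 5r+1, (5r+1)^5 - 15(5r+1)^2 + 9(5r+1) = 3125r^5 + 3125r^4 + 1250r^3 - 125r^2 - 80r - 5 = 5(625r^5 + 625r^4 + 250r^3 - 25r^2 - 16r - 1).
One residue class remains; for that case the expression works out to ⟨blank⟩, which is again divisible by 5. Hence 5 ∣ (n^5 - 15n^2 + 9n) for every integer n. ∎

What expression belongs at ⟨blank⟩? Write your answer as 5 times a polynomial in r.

Only n ≡ 2 (mod 5) is unaccounted for. Put n = 5r+2:
(5r+2)^5 - 15(5r+2)^2 + 9(5r+2) expands to 3125r^5 + 6250r^4 + 5000r^3 + 1625r^2 + 145r - 10,
and factoring out 5 leaves 5(625r^5 + 1250r^4 + 1000r^3 + 325r^2 + 29r - 2).

5(625r^5 + 1250r^4 + 1000r^3 + 325r^2 + 29r - 2)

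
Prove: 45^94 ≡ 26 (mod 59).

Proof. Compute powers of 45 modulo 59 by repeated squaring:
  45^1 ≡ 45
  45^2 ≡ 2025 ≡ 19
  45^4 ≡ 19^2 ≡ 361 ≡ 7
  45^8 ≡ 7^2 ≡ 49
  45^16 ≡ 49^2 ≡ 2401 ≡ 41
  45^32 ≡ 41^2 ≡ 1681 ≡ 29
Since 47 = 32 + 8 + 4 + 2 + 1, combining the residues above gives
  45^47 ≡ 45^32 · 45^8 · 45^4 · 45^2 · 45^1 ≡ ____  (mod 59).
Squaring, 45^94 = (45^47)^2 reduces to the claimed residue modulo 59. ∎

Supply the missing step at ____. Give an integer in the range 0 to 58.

12

45^32 · 45^8 · 45^4 · 45^2 · 45^1 ≡ 29 · 49 · 7 · 19 · 45 = 8504685.
8504685 mod 59 = 12, so 45^47 ≡ 12 (mod 59).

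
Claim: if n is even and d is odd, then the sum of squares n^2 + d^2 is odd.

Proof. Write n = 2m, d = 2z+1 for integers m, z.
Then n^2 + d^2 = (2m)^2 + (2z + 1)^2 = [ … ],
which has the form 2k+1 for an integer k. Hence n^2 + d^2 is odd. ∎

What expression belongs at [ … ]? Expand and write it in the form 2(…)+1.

2(2m^2 + 2z^2 + 2z) + 1

(2m)^2 + (2z + 1)^2 = 4m^2 + 4z^2 + 4z + 1
= 2(2m^2 + 2z^2 + 2z) + 1.
Since 2m^2 + 2z^2 + 2z is an integer, the sum of squares is of the form 2k+1 for an integer k.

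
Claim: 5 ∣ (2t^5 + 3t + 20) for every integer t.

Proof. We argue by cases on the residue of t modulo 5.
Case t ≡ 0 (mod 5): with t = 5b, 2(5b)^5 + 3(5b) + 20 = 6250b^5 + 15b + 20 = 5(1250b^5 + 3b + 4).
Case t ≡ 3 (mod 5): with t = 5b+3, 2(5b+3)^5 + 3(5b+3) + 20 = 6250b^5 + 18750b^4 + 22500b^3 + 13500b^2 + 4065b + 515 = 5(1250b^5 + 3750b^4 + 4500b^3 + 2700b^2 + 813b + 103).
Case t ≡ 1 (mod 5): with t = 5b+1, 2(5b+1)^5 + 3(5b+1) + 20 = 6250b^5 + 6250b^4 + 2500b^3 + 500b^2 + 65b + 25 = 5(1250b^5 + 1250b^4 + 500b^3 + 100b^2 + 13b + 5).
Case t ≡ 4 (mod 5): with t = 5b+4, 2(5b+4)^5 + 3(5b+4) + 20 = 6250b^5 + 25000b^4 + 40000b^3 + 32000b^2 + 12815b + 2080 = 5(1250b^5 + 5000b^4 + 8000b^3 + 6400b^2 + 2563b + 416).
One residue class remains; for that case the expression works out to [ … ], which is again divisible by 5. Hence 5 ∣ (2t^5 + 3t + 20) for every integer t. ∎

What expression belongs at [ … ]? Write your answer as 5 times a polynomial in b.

Only t ≡ 2 (mod 5) is unaccounted for. Put t = 5b+2:
2(5b+2)^5 + 3(5b+2) + 20 expands to 6250b^5 + 12500b^4 + 10000b^3 + 4000b^2 + 815b + 90,
and factoring out 5 leaves 5(1250b^5 + 2500b^4 + 2000b^3 + 800b^2 + 163b + 18).

5(1250b^5 + 2500b^4 + 2000b^3 + 800b^2 + 163b + 18)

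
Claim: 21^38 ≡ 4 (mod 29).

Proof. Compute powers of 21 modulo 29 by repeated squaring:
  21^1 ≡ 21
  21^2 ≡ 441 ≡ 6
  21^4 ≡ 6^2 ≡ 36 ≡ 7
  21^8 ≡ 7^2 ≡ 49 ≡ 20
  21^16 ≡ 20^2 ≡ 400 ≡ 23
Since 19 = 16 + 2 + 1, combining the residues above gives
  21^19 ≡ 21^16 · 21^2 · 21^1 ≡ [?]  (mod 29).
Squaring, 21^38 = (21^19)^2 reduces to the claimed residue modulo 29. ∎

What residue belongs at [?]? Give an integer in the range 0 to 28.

27

21^16 · 21^2 · 21^1 ≡ 23 · 6 · 21 = 2898.
2898 mod 29 = 27, so 21^19 ≡ 27 (mod 29).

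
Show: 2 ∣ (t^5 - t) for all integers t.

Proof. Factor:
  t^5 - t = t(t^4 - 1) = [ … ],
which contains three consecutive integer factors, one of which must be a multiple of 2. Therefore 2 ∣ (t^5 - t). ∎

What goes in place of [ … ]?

t^4 - 1 = (t^2 - 1)(t^2 + 1), and t^2 - 1 = (t-1)(t+1).
So t(t^4 - 1) = (t - 1)t(t + 1)(t^2 + 1).

(t - 1)t(t + 1)(t^2 + 1)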